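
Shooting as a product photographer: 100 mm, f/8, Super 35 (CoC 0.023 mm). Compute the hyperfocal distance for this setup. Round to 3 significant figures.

54.4 m

Hyperfocal distance H = f²/(N·c) + f = 100²/(8 × 0.023) + 100 = 10000/0.184 + 100 ≈ 54447.8 mm ≈ 54.4 m.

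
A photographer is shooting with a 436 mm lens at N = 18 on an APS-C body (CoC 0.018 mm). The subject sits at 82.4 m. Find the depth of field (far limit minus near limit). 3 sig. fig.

Hyperfocal distance H = f²/(N·c) + f = 436²/(18 × 0.018) + 436 = 190096/0.324 + 436 ≈ 587152.0 mm ≈ 587.2 m.
Near limit Dn = s·(H − f)/(H + s − 2f) = 82400 × (587152.0 − 436) / (587152.0 + 82400 − 2 × 436) = 82400 × 586716.0 / 668680.0 ≈ 72300 mm.
Far limit Df = s·(H − f)/(H − s) = 82400 × (587152.0 − 436) / (587152.0 − 82400) = 82400 × 586716.0 / 504752.0 ≈ 95780 mm.
Depth of field = Df − Dn = 95780 − 72300 ≈ 23480 mm ≈ 23.5 m.

23.5 m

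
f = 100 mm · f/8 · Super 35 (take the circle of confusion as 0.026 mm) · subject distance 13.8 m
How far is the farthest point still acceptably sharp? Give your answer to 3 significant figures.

Hyperfocal distance H = f²/(N·c) + f = 100²/(8 × 0.026) + 100 = 10000/0.208 + 100 ≈ 48176.9 mm ≈ 48.18 m.
Far limit Df = s·(H − f)/(H − s) = 13800 × (48176.9 − 100) / (48176.9 − 13800) = 13800 × 48076.9 / 34376.9 ≈ 19300 mm ≈ 19.3 m.

19.3 m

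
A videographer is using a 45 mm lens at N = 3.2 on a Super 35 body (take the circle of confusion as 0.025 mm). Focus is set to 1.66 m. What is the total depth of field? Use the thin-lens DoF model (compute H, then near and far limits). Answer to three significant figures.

Hyperfocal distance H = f²/(N·c) + f = 45²/(3.2 × 0.025) + 45 = 2025/0.08 + 45 ≈ 25357.5 mm ≈ 25.36 m.
Near limit Dn = s·(H − f)/(H + s − 2f) = 1660 × (25357.5 − 45) / (25357.5 + 1660 − 2 × 45) = 1660 × 25312.5 / 26927.5 ≈ 1560.44 mm.
Far limit Df = s·(H − f)/(H − s) = 1660 × (25357.5 − 45) / (25357.5 − 1660) = 1660 × 25312.5 / 23697.5 ≈ 1773.13 mm.
Depth of field = Df − Dn = 1773.13 − 1560.44 ≈ 212.69 mm.

213 mm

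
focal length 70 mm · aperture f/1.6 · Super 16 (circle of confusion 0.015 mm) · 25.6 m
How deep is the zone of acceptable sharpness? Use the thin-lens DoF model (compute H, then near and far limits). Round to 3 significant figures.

6.50 m

Hyperfocal distance H = f²/(N·c) + f = 70²/(1.6 × 0.015) + 70 = 4900/0.024 + 70 ≈ 204236.7 mm ≈ 204.2 m.
Near limit Dn = s·(H − f)/(H + s − 2f) = 25600 × (204236.7 − 70) / (204236.7 + 25600 − 2 × 70) = 25600 × 204166.7 / 229696.7 ≈ 22754.6 mm.
Far limit Df = s·(H − f)/(H − s) = 25600 × (204236.7 − 70) / (204236.7 − 25600) = 25600 × 204166.7 / 178636.7 ≈ 29258.6 mm.
Depth of field = Df − Dn = 29258.6 − 22754.6 ≈ 6504.0 mm ≈ 6.50 m.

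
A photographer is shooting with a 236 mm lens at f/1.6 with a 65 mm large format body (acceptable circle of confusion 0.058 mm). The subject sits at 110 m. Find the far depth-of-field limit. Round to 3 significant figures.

Hyperfocal distance H = f²/(N·c) + f = 236²/(1.6 × 0.058) + 236 = 55696/0.0928 + 236 ≈ 600408.4 mm ≈ 600.4 m.
Far limit Df = s·(H − f)/(H − s) = 110000 × (600408.4 − 236) / (600408.4 − 110000) = 110000 × 600172.4 / 490408.4 ≈ 134620 mm ≈ 135 m.

135 m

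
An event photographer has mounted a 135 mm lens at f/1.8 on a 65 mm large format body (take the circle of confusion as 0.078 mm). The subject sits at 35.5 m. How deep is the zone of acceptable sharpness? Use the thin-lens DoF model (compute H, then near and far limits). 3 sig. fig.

20.9 m

Hyperfocal distance H = f²/(N·c) + f = 135²/(1.8 × 0.078) + 135 = 18225/0.1404 + 135 ≈ 129942.7 mm ≈ 129.9 m.
Near limit Dn = s·(H − f)/(H + s − 2f) = 35500 × (129942.7 − 135) / (129942.7 + 35500 − 2 × 135) = 35500 × 129807.7 / 165172.7 ≈ 27899 mm.
Far limit Df = s·(H − f)/(H − s) = 35500 × (129942.7 − 135) / (129942.7 − 35500) = 35500 × 129807.7 / 94442.7 ≈ 48793 mm.
Depth of field = Df − Dn = 48793 − 27899 ≈ 20894 mm ≈ 20.9 m.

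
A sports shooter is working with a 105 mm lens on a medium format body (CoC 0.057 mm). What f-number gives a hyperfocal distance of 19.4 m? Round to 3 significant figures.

f/10

Rearrange H = f²/(N·c) + f for N: N = f² / ((H − f)·c).
N = 105² / ((19400 − 105) × 0.057) = 11025 / 1100 ≈ 10.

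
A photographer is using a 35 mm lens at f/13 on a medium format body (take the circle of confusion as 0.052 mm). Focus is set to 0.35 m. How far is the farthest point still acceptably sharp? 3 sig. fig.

Hyperfocal distance H = f²/(N·c) + f = 35²/(13 × 0.052) + 35 = 1225/0.676 + 35 ≈ 1847.1 mm ≈ 1.847 m.
Far limit Df = s·(H − f)/(H − s) = 350 × (1847.1 − 35) / (1847.1 − 350) = 350 × 1812.1 / 1497.1 ≈ 423.64 mm.

424 mm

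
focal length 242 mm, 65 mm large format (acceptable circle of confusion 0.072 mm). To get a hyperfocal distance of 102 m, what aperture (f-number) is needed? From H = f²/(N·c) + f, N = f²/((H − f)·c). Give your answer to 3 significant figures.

f/7.99

Rearrange H = f²/(N·c) + f for N: N = f² / ((H − f)·c).
N = 242² / ((102000 − 242) × 0.072) = 58564 / 7327 ≈ 7.99.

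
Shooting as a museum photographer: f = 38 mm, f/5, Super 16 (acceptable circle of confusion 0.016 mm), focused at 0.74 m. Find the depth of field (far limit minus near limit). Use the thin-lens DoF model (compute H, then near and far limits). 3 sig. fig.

Hyperfocal distance H = f²/(N·c) + f = 38²/(5 × 0.016) + 38 = 1444/0.08 + 38 ≈ 18088.0 mm ≈ 18.09 m.
Near limit Dn = s·(H − f)/(H + s − 2f) = 740 × (18088.0 − 38) / (18088.0 + 740 − 2 × 38) = 740 × 18050.0 / 18752.0 ≈ 712.297 mm.
Far limit Df = s·(H − f)/(H − s) = 740 × (18088.0 − 38) / (18088.0 − 740) = 740 × 18050.0 / 17348.0 ≈ 769.945 mm.
Depth of field = Df − Dn = 769.945 − 712.297 ≈ 57.648 mm.

57.6 mm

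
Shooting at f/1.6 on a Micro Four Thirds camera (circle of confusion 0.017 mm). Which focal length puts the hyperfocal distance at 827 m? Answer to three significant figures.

150 mm

From H = f²/(N·c) + f, with f ≪ H: f ≈ √(H·N·c) = √(827000 × 1.6 × 0.017) = √22494 ≈ 150.0 mm.
The +f correction barely moves this — solving exactly, f² + N·c·f − N·c·H = 0 ⇒ f = (−N·c + √((N·c)² + 4·N·c·H))/2 = (−0.0272 + √89978)/2 ≈ 149.97 mm, so f ≈ 150 mm.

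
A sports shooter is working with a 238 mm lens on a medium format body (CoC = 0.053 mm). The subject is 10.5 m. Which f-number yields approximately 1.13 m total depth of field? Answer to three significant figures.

Write h = H − f = f²/(N·c). The thin-lens limits are Dn = s·h/(h + (s−f)) and Df = s·h/(h − (s−f)), so DoF = Df − Dn = 2·s·(s−f)·h / (h² − (s−f)²).
That is a quadratic in h: DoF·h² − 2·s·(s−f)·h − DoF·(s−f)² = 0 ⇒ h = (s−f)·(s + √(s² + DoF²)) / DoF = 10262 × (10500 + √(10500² + 1130²)) / 1130 = 10262 × (10500 + 10560.6) / 1130 ≈ 191260 mm.
Then N = f²/(c·h) = 238² / (0.053 × 191260) = 56644 / 10137 ≈ 5.59.

f/5.59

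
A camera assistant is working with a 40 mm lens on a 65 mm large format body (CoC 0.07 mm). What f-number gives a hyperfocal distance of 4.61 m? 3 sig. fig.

f/5

Rearrange H = f²/(N·c) + f for N: N = f² / ((H − f)·c).
N = 40² / ((4610 − 40) × 0.07) = 1600 / 319.9 ≈ 5.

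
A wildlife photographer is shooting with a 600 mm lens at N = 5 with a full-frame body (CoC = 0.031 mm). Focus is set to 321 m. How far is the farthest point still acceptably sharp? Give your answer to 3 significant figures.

372 m

Hyperfocal distance H = f²/(N·c) + f = 600²/(5 × 0.031) + 600 = 360000/0.155 + 600 ≈ 2323180.6 mm ≈ 2323 m.
Far limit Df = s·(H − f)/(H − s) = 321000 × (2323180.6 − 600) / (2323180.6 − 321000) = 321000 × 2322580.6 / 2002180.6 ≈ 372368 mm ≈ 372 m.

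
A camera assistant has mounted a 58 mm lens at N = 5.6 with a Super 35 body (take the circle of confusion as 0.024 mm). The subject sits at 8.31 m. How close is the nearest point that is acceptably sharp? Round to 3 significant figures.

6.25 m

Hyperfocal distance H = f²/(N·c) + f = 58²/(5.6 × 0.024) + 58 = 3364/0.1344 + 58 ≈ 25087.8 mm ≈ 25.09 m.
Near limit Dn = s·(H − f)/(H + s − 2f) = 8310 × (25087.8 − 58) / (25087.8 + 8310 − 2 × 58) = 8310 × 25029.8 / 33281.8 ≈ 6249.6 mm ≈ 6.25 m.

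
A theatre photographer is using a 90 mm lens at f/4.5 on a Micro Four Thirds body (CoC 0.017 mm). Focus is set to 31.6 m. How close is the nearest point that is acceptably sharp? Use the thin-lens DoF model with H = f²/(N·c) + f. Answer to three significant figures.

24.4 m

Hyperfocal distance H = f²/(N·c) + f = 90²/(4.5 × 0.017) + 90 = 8100/0.0765 + 90 ≈ 105972.4 mm ≈ 106.0 m.
Near limit Dn = s·(H − f)/(H + s − 2f) = 31600 × (105972.4 − 90) / (105972.4 + 31600 − 2 × 90) = 31600 × 105882.4 / 137392.4 ≈ 24353 mm ≈ 24.4 m.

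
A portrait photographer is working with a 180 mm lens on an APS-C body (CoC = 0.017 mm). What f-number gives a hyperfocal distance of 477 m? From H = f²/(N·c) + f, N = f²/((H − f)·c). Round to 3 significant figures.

f/4

Rearrange H = f²/(N·c) + f for N: N = f² / ((H − f)·c).
N = 180² / ((477000 − 180) × 0.017) = 32400 / 8106 ≈ 4.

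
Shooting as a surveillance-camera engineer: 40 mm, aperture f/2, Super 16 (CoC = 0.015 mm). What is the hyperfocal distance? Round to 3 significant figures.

Hyperfocal distance H = f²/(N·c) + f = 40²/(2 × 0.015) + 40 = 1600/0.03 + 40 ≈ 53373.3 mm ≈ 53.4 m.

53.4 m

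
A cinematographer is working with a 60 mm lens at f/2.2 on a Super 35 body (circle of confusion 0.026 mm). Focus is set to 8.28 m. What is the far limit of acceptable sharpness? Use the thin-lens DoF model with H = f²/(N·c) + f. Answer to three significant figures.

Hyperfocal distance H = f²/(N·c) + f = 60²/(2.2 × 0.026) + 60 = 3600/0.0572 + 60 ≈ 62997.1 mm ≈ 63.00 m.
Far limit Df = s·(H − f)/(H − s) = 8280 × (62997.1 − 60) / (62997.1 − 8280) = 8280 × 62937.1 / 54717.1 ≈ 9523.9 mm ≈ 9.52 m.

9.52 m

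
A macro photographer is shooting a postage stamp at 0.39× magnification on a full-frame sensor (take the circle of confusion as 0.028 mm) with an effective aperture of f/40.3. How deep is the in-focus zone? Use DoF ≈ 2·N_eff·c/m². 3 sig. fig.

At magnification m, DoF ≈ 2·N_eff·c/m² = 2 × 40.3 × 0.028 / 0.39² = 2.257 / 0.1521 ≈ 14.8 mm.

14.8 mm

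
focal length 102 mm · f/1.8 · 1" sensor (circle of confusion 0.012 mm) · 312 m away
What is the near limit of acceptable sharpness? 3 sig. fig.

Hyperfocal distance H = f²/(N·c) + f = 102²/(1.8 × 0.012) + 102 = 10404/0.0216 + 102 ≈ 481768.7 mm ≈ 481.8 m.
Near limit Dn = s·(H − f)/(H + s − 2f) = 312000 × (481768.7 − 102) / (481768.7 + 312000 − 2 × 102) = 312000 × 481666.7 / 793564.7 ≈ 189373 mm ≈ 189 m.

189 m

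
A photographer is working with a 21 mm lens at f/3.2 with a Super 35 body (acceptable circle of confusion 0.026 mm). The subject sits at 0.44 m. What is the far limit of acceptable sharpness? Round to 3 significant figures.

478 mm

Hyperfocal distance H = f²/(N·c) + f = 21²/(3.2 × 0.026) + 21 = 441/0.0832 + 21 ≈ 5321.5 mm ≈ 5.321 m.
Far limit Df = s·(H − f)/(H − s) = 440 × (5321.5 − 21) / (5321.5 − 440) = 440 × 5300.5 / 4881.5 ≈ 477.77 mm.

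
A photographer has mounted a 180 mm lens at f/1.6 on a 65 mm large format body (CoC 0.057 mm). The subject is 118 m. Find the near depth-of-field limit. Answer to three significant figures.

Hyperfocal distance H = f²/(N·c) + f = 180²/(1.6 × 0.057) + 180 = 32400/0.0912 + 180 ≈ 355443.2 mm ≈ 355.4 m.
Near limit Dn = s·(H − f)/(H + s − 2f) = 118000 × (355443.2 − 180) / (355443.2 + 118000 − 2 × 180) = 118000 × 355263.2 / 473083.2 ≈ 88612 mm ≈ 88.6 m.

88.6 m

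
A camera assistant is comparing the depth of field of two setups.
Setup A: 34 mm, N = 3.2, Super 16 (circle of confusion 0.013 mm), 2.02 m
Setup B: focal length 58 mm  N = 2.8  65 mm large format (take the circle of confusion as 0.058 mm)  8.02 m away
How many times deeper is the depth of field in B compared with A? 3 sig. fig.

24.9

Setup A: H = 34²/(3.2×0.013) + 34 ≈ 27822.5 mm; DoF = Df − Dn = 2175.48 − 1885.26 ≈ 290.22 mm.
Setup B: H = 58²/(2.8×0.058) + 58 ≈ 20772.3 mm; DoF = Df − Dn = 13027.4 − 5793.2 ≈ 7234.2 mm.
Ratio = 7234.2 / 290.22 ≈ 24.9.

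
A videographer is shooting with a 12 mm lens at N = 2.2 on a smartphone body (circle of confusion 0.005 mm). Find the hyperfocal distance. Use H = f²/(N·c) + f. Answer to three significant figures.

Hyperfocal distance H = f²/(N·c) + f = 12²/(2.2 × 0.005) + 12 = 144/0.011 + 12 ≈ 13102.9 mm ≈ 13.1 m.

13.1 m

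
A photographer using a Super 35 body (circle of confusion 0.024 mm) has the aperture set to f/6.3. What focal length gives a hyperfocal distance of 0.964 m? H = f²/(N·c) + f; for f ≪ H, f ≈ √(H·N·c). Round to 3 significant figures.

From H = f²/(N·c) + f, with f ≪ H: f ≈ √(H·N·c) = √(964 × 6.3 × 0.024) = √145.76 ≈ 12.07 mm.
Exact: f² + N·c·f − N·c·H = 0 ⇒ f = (−N·c + √((N·c)² + 4·N·c·H))/2 = (−0.1512 + √583.05)/2 ≈ 11.998 mm ≈ 12.0 mm.

12.0 mm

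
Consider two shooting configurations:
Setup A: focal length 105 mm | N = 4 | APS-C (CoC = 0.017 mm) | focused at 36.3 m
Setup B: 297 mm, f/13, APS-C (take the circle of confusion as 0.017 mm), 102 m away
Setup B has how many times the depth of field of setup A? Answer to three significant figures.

Setup A: H = 105²/(4×0.017) + 105 ≈ 162237.4 mm; DoF = Df − Dn = 46733 − 29675 ≈ 17058 mm.
Setup B: H = 297²/(13×0.017) + 297 ≈ 399432.7 mm; DoF = Df − Dn = 136877 − 81287 ≈ 55590 mm.
Ratio = 55590 / 17058 ≈ 3.26.

3.26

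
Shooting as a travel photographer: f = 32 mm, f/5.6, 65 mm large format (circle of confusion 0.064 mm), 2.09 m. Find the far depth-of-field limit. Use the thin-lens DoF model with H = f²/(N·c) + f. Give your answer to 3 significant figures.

Hyperfocal distance H = f²/(N·c) + f = 32²/(5.6 × 0.064) + 32 = 1024/0.3584 + 32 ≈ 2889.1 mm ≈ 2.889 m.
Far limit Df = s·(H − f)/(H − s) = 2090 × (2889.1 − 32) / (2889.1 − 2090) = 2090 × 2857.1 / 799.1 ≈ 7472.3 mm ≈ 7.47 m.

7.47 m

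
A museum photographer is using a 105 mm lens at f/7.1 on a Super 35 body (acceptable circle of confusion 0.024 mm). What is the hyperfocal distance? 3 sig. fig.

64.8 m

Hyperfocal distance H = f²/(N·c) + f = 105²/(7.1 × 0.024) + 105 = 11025/0.1704 + 105 ≈ 64805.7 mm ≈ 64.8 m.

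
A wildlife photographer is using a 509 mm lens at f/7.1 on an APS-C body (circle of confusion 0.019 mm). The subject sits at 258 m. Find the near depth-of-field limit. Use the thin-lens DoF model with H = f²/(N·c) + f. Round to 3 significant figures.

Hyperfocal distance H = f²/(N·c) + f = 509²/(7.1 × 0.019) + 509 = 259081/0.1349 + 509 ≈ 1921050.1 mm ≈ 1921 m.
Near limit Dn = s·(H − f)/(H + s − 2f) = 258000 × (1921050.1 − 509) / (1921050.1 + 258000 − 2 × 509) = 258000 × 1920541.1 / 2178032.1 ≈ 227499 mm ≈ 227 m.

227 m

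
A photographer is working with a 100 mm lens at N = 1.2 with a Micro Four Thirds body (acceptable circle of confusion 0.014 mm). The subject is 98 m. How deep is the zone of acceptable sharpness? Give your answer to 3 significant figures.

Hyperfocal distance H = f²/(N·c) + f = 100²/(1.2 × 0.014) + 100 = 10000/0.0168 + 100 ≈ 595338.1 mm ≈ 595.3 m.
Near limit Dn = s·(H − f)/(H + s − 2f) = 98000 × (595338.1 − 100) / (595338.1 + 98000 − 2 × 100) = 98000 × 595238.1 / 693138.1 ≈ 84158 mm.
Far limit Df = s·(H − f)/(H − s) = 98000 × (595338.1 − 100) / (595338.1 − 98000) = 98000 × 595238.1 / 497338.1 ≈ 117291 mm.
Depth of field = Df − Dn = 117291 − 84158 ≈ 33133 mm ≈ 33.1 m.

33.1 m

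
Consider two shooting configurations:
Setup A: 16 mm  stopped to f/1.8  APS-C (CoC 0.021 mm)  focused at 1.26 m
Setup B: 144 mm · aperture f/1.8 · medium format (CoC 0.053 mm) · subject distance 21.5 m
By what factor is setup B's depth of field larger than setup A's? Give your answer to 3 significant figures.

8.91

Setup A: H = 16²/(1.8×0.021) + 16 ≈ 6788.5 mm; DoF = Df − Dn = 1543.52 − 1064.47 ≈ 479.05 mm.
Setup B: H = 144²/(1.8×0.053) + 144 ≈ 217502.5 mm; DoF = Df − Dn = 23842.6 − 19576.6 ≈ 4266.0 mm.
Ratio = 4266.0 / 479.05 ≈ 8.91.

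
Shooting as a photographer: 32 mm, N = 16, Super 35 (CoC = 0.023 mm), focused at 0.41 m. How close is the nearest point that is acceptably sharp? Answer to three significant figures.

Hyperfocal distance H = f²/(N·c) + f = 32²/(16 × 0.023) + 32 = 1024/0.368 + 32 ≈ 2814.6 mm ≈ 2.815 m.
Near limit Dn = s·(H − f)/(H + s − 2f) = 410 × (2814.6 − 32) / (2814.6 + 410 − 2 × 32) = 410 × 2782.6 / 3160.6 ≈ 360.97 mm.

361 mm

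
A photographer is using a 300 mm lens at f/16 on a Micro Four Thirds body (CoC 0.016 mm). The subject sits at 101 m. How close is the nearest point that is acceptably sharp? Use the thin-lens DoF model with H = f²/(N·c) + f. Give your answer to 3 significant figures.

78.5 m

Hyperfocal distance H = f²/(N·c) + f = 300²/(16 × 0.016) + 300 = 90000/0.256 + 300 ≈ 351862.5 mm ≈ 351.9 m.
Near limit Dn = s·(H − f)/(H + s − 2f) = 101000 × (351862.5 − 300) / (351862.5 + 101000 − 2 × 300) = 101000 × 351562.5 / 452262.5 ≈ 78512 mm ≈ 78.5 m.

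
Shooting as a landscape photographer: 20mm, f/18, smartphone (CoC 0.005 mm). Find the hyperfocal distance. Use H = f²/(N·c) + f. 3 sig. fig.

Hyperfocal distance H = f²/(N·c) + f = 20²/(18 × 0.005) + 20 = 400/0.09 + 20 ≈ 4464.4 mm ≈ 4.46 m.

4.46 m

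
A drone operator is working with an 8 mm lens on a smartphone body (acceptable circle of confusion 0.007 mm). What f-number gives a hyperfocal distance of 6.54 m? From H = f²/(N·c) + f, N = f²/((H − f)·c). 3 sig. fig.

Rearrange H = f²/(N·c) + f for N: N = f² / ((H − f)·c).
N = 8² / ((6540 − 8) × 0.007) = 64 / 45.72 ≈ 1.40.

f/1.40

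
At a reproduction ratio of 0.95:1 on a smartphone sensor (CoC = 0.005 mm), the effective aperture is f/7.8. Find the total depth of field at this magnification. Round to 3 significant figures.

At magnification m, DoF ≈ 2·N_eff·c/m² = 2 × 7.8 × 0.005 / 0.95² = 0.078 / 0.9025 ≈ 0.0864 mm.

0.0864 mm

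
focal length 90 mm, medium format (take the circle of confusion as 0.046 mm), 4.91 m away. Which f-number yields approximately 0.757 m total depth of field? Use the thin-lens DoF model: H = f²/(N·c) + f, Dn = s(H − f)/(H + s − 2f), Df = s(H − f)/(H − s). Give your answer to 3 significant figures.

f/2.80

Write h = H − f = f²/(N·c). The thin-lens limits are Dn = s·h/(h + (s−f)) and Df = s·h/(h − (s−f)), so DoF = Df − Dn = 2·s·(s−f)·h / (h² − (s−f)²).
That is a quadratic in h: DoF·h² − 2·s·(s−f)·h − DoF·(s−f)² = 0 ⇒ h = (s−f)·(s + √(s² + DoF²)) / DoF = 4820 × (4910 + √(4910² + 757²)) / 757 = 4820 × (4910 + 4968.01) / 757 ≈ 62896 mm.
Then N = f²/(c·h) = 90² / (0.046 × 62896) = 8100 / 2893.2 ≈ 2.80.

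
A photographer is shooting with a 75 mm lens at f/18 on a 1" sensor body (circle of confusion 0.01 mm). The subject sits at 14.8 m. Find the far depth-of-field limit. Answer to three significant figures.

28.0 m

Hyperfocal distance H = f²/(N·c) + f = 75²/(18 × 0.01) + 75 = 5625/0.18 + 75 ≈ 31325.0 mm ≈ 31.32 m.
Far limit Df = s·(H − f)/(H − s) = 14800 × (31325.0 − 75) / (31325.0 − 14800) = 14800 × 31250.0 / 16525.0 ≈ 27988 mm ≈ 28.0 m.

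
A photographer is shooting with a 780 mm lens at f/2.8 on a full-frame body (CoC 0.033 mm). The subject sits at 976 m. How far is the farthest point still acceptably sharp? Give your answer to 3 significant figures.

1150 m

Hyperfocal distance H = f²/(N·c) + f = 780²/(2.8 × 0.033) + 780 = 608400/0.0924 + 780 ≈ 6585195.6 mm ≈ 6585 m.
Far limit Df = s·(H − f)/(H − s) = 976000 × (6585195.6 − 780) / (6585195.6 − 976000) = 976000 × 6584415.6 / 5609195.6 ≈ 1145688 mm ≈ 1150 m.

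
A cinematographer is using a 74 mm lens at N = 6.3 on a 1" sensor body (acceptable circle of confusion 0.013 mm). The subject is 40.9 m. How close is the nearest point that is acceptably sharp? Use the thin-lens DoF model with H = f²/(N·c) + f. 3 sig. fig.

25.4 m

Hyperfocal distance H = f²/(N·c) + f = 74²/(6.3 × 0.013) + 74 = 5476/0.0819 + 74 ≈ 66936.0 mm ≈ 66.94 m.
Near limit Dn = s·(H − f)/(H + s − 2f) = 40900 × (66936.0 − 74) / (66936.0 + 40900 − 2 × 74) = 40900 × 66862.0 / 107688.0 ≈ 25394 mm ≈ 25.4 m.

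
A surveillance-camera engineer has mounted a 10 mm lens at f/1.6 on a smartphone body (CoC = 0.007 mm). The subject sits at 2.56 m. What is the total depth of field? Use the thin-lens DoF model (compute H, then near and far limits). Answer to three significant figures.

Hyperfocal distance H = f²/(N·c) + f = 10²/(1.6 × 0.007) + 10 = 100/0.0112 + 10 ≈ 8938.6 mm ≈ 8.939 m.
Near limit Dn = s·(H − f)/(H + s − 2f) = 2560 × (8938.6 − 10) / (8938.6 + 2560 − 2 × 10) = 2560 × 8928.6 / 11478.6 ≈ 1991.3 mm.
Far limit Df = s·(H − f)/(H − s) = 2560 × (8938.6 − 10) / (8938.6 − 2560) = 2560 × 8928.6 / 6378.6 ≈ 3583.4 mm.
Depth of field = Df − Dn = 3583.4 − 1991.3 ≈ 1592.1 mm ≈ 1.59 m.

1.59 m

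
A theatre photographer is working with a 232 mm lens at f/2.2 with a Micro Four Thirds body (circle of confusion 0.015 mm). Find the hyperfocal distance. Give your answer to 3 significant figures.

Hyperfocal distance H = f²/(N·c) + f = 232²/(2.2 × 0.015) + 232 = 53824/0.033 + 232 ≈ 1631262.3 mm ≈ 1630 m.

1630 m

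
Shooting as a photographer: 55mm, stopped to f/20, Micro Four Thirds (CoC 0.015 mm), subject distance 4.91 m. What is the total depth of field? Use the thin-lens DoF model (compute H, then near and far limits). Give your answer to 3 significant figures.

Hyperfocal distance H = f²/(N·c) + f = 55²/(20 × 0.015) + 55 = 3025/0.3 + 55 ≈ 10138.3 mm ≈ 10.14 m.
Near limit Dn = s·(H − f)/(H + s − 2f) = 4910 × (10138.3 − 55) / (10138.3 + 4910 − 2 × 55) = 4910 × 10083.3 / 14938.3 ≈ 3314.2 mm.
Far limit Df = s·(H − f)/(H − s) = 4910 × (10138.3 − 55) / (10138.3 − 4910) = 4910 × 10083.3 / 5228.3 ≈ 9469.4 mm.
Depth of field = Df − Dn = 9469.4 − 3314.2 ≈ 6155.2 mm ≈ 6.16 m.

6.16 m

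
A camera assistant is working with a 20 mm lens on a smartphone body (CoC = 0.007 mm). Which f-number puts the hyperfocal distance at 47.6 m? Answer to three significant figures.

Rearrange H = f²/(N·c) + f for N: N = f² / ((H − f)·c).
N = 20² / ((47600 − 20) × 0.007) = 400 / 333.1 ≈ 1.20.

f/1.20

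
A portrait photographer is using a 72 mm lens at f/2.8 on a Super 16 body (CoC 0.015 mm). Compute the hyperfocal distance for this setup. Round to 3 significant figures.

124 m

Hyperfocal distance H = f²/(N·c) + f = 72²/(2.8 × 0.015) + 72 = 5184/0.042 + 72 ≈ 123500.6 mm ≈ 124 m.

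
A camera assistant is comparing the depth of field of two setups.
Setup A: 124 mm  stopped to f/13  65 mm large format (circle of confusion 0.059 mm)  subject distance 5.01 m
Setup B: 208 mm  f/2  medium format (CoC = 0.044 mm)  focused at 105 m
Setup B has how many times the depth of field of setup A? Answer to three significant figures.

Setup A: H = 124²/(13×0.059) + 124 ≈ 20170.9 mm; DoF = Df − Dn = 6624.6 − 4028.2 ≈ 2596.4 mm.
Setup B: H = 208²/(2×0.044) + 208 ≈ 491844.4 mm; DoF = Df − Dn = 133443 − 86552 ≈ 46891 mm.
Ratio = 46891 / 2596.4 ≈ 18.1.

18.1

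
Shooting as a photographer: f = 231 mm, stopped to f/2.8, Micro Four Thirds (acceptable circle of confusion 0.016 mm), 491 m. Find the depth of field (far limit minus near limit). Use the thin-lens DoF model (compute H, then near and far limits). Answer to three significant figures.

487 m

Hyperfocal distance H = f²/(N·c) + f = 231²/(2.8 × 0.016) + 231 = 53361/0.0448 + 231 ≈ 1191324.8 mm ≈ 1191 m.
Near limit Dn = s·(H − f)/(H + s − 2f) = 491000 × (1191324.8 − 231) / (1191324.8 + 491000 − 2 × 231) = 491000 × 1191093.8 / 1681862.8 ≈ 347726 mm.
Far limit Df = s·(H − f)/(H − s) = 491000 × (1191324.8 − 231) / (1191324.8 − 491000) = 491000 × 1191093.8 / 700324.8 ≈ 835080 mm.
Depth of field = Df − Dn = 835080 − 347726 ≈ 487354 mm ≈ 487 m.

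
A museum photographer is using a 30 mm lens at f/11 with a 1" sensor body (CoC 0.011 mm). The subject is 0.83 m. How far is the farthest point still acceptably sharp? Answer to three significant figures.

Hyperfocal distance H = f²/(N·c) + f = 30²/(11 × 0.011) + 30 = 900/0.121 + 30 ≈ 7468.0 mm ≈ 7.468 m.
Far limit Df = s·(H − f)/(H − s) = 830 × (7468.0 − 30) / (7468.0 − 830) = 830 × 7438.0 / 6638.0 ≈ 930.03 mm ≈ 0.930 m.

0.930 m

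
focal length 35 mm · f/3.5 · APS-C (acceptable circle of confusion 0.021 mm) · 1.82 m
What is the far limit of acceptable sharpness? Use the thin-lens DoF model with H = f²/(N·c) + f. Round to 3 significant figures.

2.04 m

Hyperfocal distance H = f²/(N·c) + f = 35²/(3.5 × 0.021) + 35 = 1225/0.0735 + 35 ≈ 16701.7 mm ≈ 16.70 m.
Far limit Df = s·(H − f)/(H − s) = 1820 × (16701.7 − 35) / (16701.7 − 1820) = 1820 × 16666.7 / 14881.7 ≈ 2038.3 mm ≈ 2.04 m.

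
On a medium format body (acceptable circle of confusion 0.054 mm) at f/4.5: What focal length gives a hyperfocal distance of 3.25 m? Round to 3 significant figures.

28.0 mm

From H = f²/(N·c) + f, with f ≪ H: f ≈ √(H·N·c) = √(3250 × 4.5 × 0.054) = √789.75 ≈ 28.10 mm.
Exact: f² + N·c·f − N·c·H = 0 ⇒ f = (−N·c + √((N·c)² + 4·N·c·H))/2 = (−0.243 + √3159.1)/2 ≈ 27.981 mm ≈ 28.0 mm.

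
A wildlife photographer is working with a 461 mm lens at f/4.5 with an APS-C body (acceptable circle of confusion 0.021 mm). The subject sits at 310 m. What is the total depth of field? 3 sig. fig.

Hyperfocal distance H = f²/(N·c) + f = 461²/(4.5 × 0.021) + 461 = 212521/0.0945 + 461 ≈ 2249360.5 mm ≈ 2249 m.
Near limit Dn = s·(H − f)/(H + s − 2f) = 310000 × (2249360.5 − 461) / (2249360.5 + 310000 − 2 × 461) = 310000 × 2248899.5 / 2558438.5 ≈ 272494 mm.
Far limit Df = s·(H − f)/(H − s) = 310000 × (2249360.5 − 461) / (2249360.5 − 310000) = 310000 × 2248899.5 / 1939360.5 ≈ 359479 mm.
Depth of field = Df − Dn = 359479 − 272494 ≈ 86985 mm ≈ 87.0 m.

87.0 m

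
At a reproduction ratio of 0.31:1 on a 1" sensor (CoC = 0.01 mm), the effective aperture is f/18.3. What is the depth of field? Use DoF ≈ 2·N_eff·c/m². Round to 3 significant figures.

3.81 mm

At magnification m, DoF ≈ 2·N_eff·c/m² = 2 × 18.3 × 0.01 / 0.31² = 0.366 / 0.0961 ≈ 3.81 mm.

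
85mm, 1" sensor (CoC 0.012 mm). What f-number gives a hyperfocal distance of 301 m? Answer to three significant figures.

f/2.00

Rearrange H = f²/(N·c) + f for N: N = f² / ((H − f)·c).
N = 85² / ((301000 − 85) × 0.012) = 7225 / 3611 ≈ 2.00.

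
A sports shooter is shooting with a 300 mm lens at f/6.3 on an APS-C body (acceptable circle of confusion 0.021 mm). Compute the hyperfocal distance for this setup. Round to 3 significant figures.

681 m

Hyperfocal distance H = f²/(N·c) + f = 300²/(6.3 × 0.021) + 300 = 90000/0.1323 + 300 ≈ 680572.1 mm ≈ 681 m.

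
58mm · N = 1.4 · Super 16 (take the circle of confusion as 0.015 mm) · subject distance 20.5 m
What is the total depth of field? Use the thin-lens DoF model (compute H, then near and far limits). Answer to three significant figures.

5.32 m

Hyperfocal distance H = f²/(N·c) + f = 58²/(1.4 × 0.015) + 58 = 3364/0.021 + 58 ≈ 160248.5 mm ≈ 160.2 m.
Near limit Dn = s·(H − f)/(H + s − 2f) = 20500 × (160248.5 − 58) / (160248.5 + 20500 − 2 × 58) = 20500 × 160190.5 / 180632.5 ≈ 18180.0 mm.
Far limit Df = s·(H − f)/(H − s) = 20500 × (160248.5 − 58) / (160248.5 − 20500) = 20500 × 160190.5 / 139748.5 ≈ 23498.7 mm.
Depth of field = Df − Dn = 23498.7 − 18180.0 ≈ 5318.7 mm ≈ 5.32 m.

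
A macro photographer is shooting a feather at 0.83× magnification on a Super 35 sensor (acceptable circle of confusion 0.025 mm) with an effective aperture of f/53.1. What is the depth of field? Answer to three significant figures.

At magnification m, DoF ≈ 2·N_eff·c/m² = 2 × 53.1 × 0.025 / 0.83² = 2.655 / 0.6889 ≈ 3.85 mm.

3.85 mm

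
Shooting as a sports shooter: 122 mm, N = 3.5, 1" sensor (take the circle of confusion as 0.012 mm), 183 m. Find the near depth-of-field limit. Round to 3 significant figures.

121 m

Hyperfocal distance H = f²/(N·c) + f = 122²/(3.5 × 0.012) + 122 = 14884/0.042 + 122 ≈ 354503.0 mm ≈ 354.5 m.
Near limit Dn = s·(H − f)/(H + s − 2f) = 183000 × (354503.0 − 122) / (354503.0 + 183000 − 2 × 122) = 183000 × 354381.0 / 537259.0 ≈ 120708 mm ≈ 121 m.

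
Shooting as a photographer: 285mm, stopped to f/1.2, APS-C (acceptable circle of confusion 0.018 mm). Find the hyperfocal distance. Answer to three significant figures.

Hyperfocal distance H = f²/(N·c) + f = 285²/(1.2 × 0.018) + 285 = 81225/0.0216 + 285 ≈ 3760701.7 mm ≈ 3760 m.

3760 m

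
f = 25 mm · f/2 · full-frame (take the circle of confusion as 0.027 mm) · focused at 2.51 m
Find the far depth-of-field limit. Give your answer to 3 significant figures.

3.20 m

Hyperfocal distance H = f²/(N·c) + f = 25²/(2 × 0.027) + 25 = 625/0.054 + 25 ≈ 11599.1 mm ≈ 11.60 m.
Far limit Df = s·(H − f)/(H − s) = 2510 × (11599.1 − 25) / (11599.1 − 2510) = 2510 × 11574.1 / 9089.1 ≈ 3196.2 mm ≈ 3.20 m.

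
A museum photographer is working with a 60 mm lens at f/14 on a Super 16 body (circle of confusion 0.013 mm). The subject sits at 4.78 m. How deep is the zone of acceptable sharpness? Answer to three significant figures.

Hyperfocal distance H = f²/(N·c) + f = 60²/(14 × 0.013) + 60 = 3600/0.182 + 60 ≈ 19840.2 mm ≈ 19.84 m.
Near limit Dn = s·(H − f)/(H + s − 2f) = 4780 × (19840.2 − 60) / (19840.2 + 4780 − 2 × 60) = 4780 × 19780.2 / 24500.2 ≈ 3859.1 mm.
Far limit Df = s·(H − f)/(H − s) = 4780 × (19840.2 − 60) / (19840.2 − 4780) = 4780 × 19780.2 / 15060.2 ≈ 6278.1 mm.
Depth of field = Df − Dn = 6278.1 − 3859.1 ≈ 2419.0 mm ≈ 2.42 m.

2.42 m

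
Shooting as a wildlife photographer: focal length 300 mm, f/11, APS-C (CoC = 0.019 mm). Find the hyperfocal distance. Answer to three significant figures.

Hyperfocal distance H = f²/(N·c) + f = 300²/(11 × 0.019) + 300 = 90000/0.209 + 300 ≈ 430922.0 mm ≈ 431 m.

431 m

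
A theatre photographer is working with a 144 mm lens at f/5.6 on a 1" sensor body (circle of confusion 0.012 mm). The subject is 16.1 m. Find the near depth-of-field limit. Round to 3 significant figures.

15.3 m

Hyperfocal distance H = f²/(N·c) + f = 144²/(5.6 × 0.012) + 144 = 20736/0.0672 + 144 ≈ 308715.4 mm ≈ 308.7 m.
Near limit Dn = s·(H − f)/(H + s − 2f) = 16100 × (308715.4 − 144) / (308715.4 + 16100 − 2 × 144) = 16100 × 308571.4 / 324527.4 ≈ 15308 mm ≈ 15.3 m.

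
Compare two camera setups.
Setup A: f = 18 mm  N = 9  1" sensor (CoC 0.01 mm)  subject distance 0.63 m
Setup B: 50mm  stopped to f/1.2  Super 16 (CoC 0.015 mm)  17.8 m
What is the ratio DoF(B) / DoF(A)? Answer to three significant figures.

21.0

Setup A: H = 18²/(9×0.01) + 18 ≈ 3618.0 mm; DoF = Df − Dn = 759.04 − 538.46 ≈ 220.58 mm.
Setup B: H = 50²/(1.2×0.015) + 50 ≈ 138938.9 mm; DoF = Df − Dn = 20408.2 − 15782.9 ≈ 4625.3 mm.
Ratio = 4625.3 / 220.58 ≈ 21.0.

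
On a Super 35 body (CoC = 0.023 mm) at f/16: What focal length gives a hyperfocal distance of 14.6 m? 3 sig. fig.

From H = f²/(N·c) + f, with f ≪ H: f ≈ √(H·N·c) = √(14600 × 16 × 0.023) = √5372.8 ≈ 73.30 mm.
Exact: f² + N·c·f − N·c·H = 0 ⇒ f = (−N·c + √((N·c)² + 4·N·c·H))/2 = (−0.368 + √21491)/2 ≈ 73.116 mm ≈ 73.1 mm.

73.1 mm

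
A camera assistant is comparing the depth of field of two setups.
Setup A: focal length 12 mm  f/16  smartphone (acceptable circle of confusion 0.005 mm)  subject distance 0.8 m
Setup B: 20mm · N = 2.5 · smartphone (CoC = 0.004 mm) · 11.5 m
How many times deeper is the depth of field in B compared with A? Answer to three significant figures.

Setup A: H = 12²/(16×0.005) + 12 ≈ 1812.0 mm; DoF = Df − Dn = 1422.92 − 556.41 ≈ 866.51 mm.
Setup B: H = 20²/(2.5×0.004) + 20 ≈ 40020.0 mm; DoF = Df − Dn = 16129.0 − 8935.5 ≈ 7193.5 mm.
Ratio = 7193.5 / 866.51 ≈ 8.30.

8.30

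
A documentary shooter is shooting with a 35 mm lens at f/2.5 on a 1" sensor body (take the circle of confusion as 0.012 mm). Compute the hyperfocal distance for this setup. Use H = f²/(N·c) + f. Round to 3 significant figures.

Hyperfocal distance H = f²/(N·c) + f = 35²/(2.5 × 0.012) + 35 = 1225/0.03 + 35 ≈ 40868.3 mm ≈ 40.9 m.

40.9 m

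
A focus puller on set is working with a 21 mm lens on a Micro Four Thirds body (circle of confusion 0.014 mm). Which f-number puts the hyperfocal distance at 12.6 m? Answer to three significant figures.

Rearrange H = f²/(N·c) + f for N: N = f² / ((H − f)·c).
N = 21² / ((12600 − 21) × 0.014) = 441 / 176.1 ≈ 2.50.

f/2.50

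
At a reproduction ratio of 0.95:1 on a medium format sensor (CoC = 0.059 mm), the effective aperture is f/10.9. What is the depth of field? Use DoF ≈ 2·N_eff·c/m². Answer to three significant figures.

At magnification m, DoF ≈ 2·N_eff·c/m² = 2 × 10.9 × 0.059 / 0.95² = 1.286 / 0.9025 ≈ 1.43 mm.

1.43 mm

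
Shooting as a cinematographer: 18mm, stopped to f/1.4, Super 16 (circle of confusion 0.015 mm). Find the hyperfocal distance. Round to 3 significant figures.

Hyperfocal distance H = f²/(N·c) + f = 18²/(1.4 × 0.015) + 18 = 324/0.021 + 18 ≈ 15446.6 mm ≈ 15.4 m.

15.4 m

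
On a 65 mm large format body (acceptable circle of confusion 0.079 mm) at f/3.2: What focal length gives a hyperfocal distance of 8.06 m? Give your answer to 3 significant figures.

45.0 mm

From H = f²/(N·c) + f, with f ≪ H: f ≈ √(H·N·c) = √(8060 × 3.2 × 0.079) = √2037.6 ≈ 45.14 mm.
Exact: f² + N·c·f − N·c·H = 0 ⇒ f = (−N·c + √((N·c)² + 4·N·c·H))/2 = (−0.2528 + √8150.3)/2 ≈ 45.013 mm ≈ 45.0 mm.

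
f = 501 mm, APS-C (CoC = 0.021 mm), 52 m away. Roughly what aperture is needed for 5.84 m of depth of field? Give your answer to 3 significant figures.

Write h = H − f = f²/(N·c). The thin-lens limits are Dn = s·h/(h + (s−f)) and Df = s·h/(h − (s−f)), so DoF = Df − Dn = 2·s·(s−f)·h / (h² − (s−f)²).
That is a quadratic in h: DoF·h² − 2·s·(s−f)·h − DoF·(s−f)² = 0 ⇒ h = (s−f)·(s + √(s² + DoF²)) / DoF = 51499 × (52000 + √(52000² + 5840²)) / 5840 = 51499 × (52000 + 52326.9) / 5840 ≈ 919988 mm.
Then N = f²/(c·h) = 501² / (0.021 × 919988) = 251001 / 19320 ≈ 13.

f/13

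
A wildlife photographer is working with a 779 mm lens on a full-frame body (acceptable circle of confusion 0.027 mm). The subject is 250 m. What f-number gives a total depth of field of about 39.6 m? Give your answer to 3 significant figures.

f/7.10

Write h = H − f = f²/(N·c). The thin-lens limits are Dn = s·h/(h + (s−f)) and Df = s·h/(h − (s−f)), so DoF = Df − Dn = 2·s·(s−f)·h / (h² − (s−f)²).
That is a quadratic in h: DoF·h² − 2·s·(s−f)·h − DoF·(s−f)² = 0 ⇒ h = (s−f)·(s + √(s² + DoF²)) / DoF = 249221 × (250000 + √(250000² + 39600²)) / 39600 = 249221 × (250000 + 253117) / 39600 ≈ 3166346 mm.
Then N = f²/(c·h) = 779² / (0.027 × 3166346) = 606841 / 85491 ≈ 7.10.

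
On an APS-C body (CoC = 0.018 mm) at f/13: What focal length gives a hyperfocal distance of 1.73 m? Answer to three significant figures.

20.0 mm

From H = f²/(N·c) + f, with f ≪ H: f ≈ √(H·N·c) = √(1730 × 13 × 0.018) = √404.82 ≈ 20.12 mm.
Exact: f² + N·c·f − N·c·H = 0 ⇒ f = (−N·c + √((N·c)² + 4·N·c·H))/2 = (−0.234 + √1619.3)/2 ≈ 20.003 mm ≈ 20.0 mm.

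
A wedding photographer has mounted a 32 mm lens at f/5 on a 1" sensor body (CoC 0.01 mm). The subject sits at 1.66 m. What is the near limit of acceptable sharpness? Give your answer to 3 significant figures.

1.54 m

Hyperfocal distance H = f²/(N·c) + f = 32²/(5 × 0.01) + 32 = 1024/0.05 + 32 ≈ 20512.0 mm ≈ 20.51 m.
Near limit Dn = s·(H − f)/(H + s − 2f) = 1660 × (20512.0 − 32) / (20512.0 + 1660 − 2 × 32) = 1660 × 20480.0 / 22108.0 ≈ 1537.8 mm ≈ 1.54 m.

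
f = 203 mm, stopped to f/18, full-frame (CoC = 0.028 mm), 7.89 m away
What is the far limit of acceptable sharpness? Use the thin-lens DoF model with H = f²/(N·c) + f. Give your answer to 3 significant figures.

Hyperfocal distance H = f²/(N·c) + f = 203²/(18 × 0.028) + 203 = 41209/0.504 + 203 ≈ 81966.9 mm ≈ 81.97 m.
Far limit Df = s·(H − f)/(H − s) = 7890 × (81966.9 − 203) / (81966.9 − 7890) = 7890 × 81763.9 / 74076.9 ≈ 8708.7 mm ≈ 8.71 m.

8.71 m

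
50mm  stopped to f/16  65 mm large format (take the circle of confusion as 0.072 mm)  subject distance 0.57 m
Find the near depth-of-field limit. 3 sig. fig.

Hyperfocal distance H = f²/(N·c) + f = 50²/(16 × 0.072) + 50 = 2500/1.152 + 50 ≈ 2220.1 mm ≈ 2.220 m.
Near limit Dn = s·(H − f)/(H + s − 2f) = 570 × (2220.1 − 50) / (2220.1 + 570 − 2 × 50) = 570 × 2170.1 / 2690.1 ≈ 459.82 mm.

460 mm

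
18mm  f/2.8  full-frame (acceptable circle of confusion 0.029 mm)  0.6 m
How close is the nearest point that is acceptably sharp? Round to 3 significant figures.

0.524 m

Hyperfocal distance H = f²/(N·c) + f = 18²/(2.8 × 0.029) + 18 = 324/0.0812 + 18 ≈ 4008.1 mm ≈ 4.008 m.
Near limit Dn = s·(H − f)/(H + s − 2f) = 600 × (4008.1 − 18) / (4008.1 + 600 − 2 × 18) = 600 × 3990.1 / 4572.1 ≈ 523.62 mm ≈ 0.524 m.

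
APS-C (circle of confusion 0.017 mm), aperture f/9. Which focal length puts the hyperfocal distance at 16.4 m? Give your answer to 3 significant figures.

50.0 mm

From H = f²/(N·c) + f, with f ≪ H: f ≈ √(H·N·c) = √(16400 × 9 × 0.017) = √2509.2 ≈ 50.09 mm.
Exact: f² + N·c·f − N·c·H = 0 ⇒ f = (−N·c + √((N·c)² + 4·N·c·H))/2 = (−0.153 + √10037)/2 ≈ 50.015 mm ≈ 50.0 mm.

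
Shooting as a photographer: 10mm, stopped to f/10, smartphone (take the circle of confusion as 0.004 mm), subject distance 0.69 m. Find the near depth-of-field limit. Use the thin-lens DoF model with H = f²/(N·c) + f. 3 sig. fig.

0.542 m

Hyperfocal distance H = f²/(N·c) + f = 10²/(10 × 0.004) + 10 = 100/0.04 + 10 ≈ 2510.0 mm ≈ 2.510 m.
Near limit Dn = s·(H − f)/(H + s − 2f) = 690 × (2510.0 − 10) / (2510.0 + 690 − 2 × 10) = 690 × 2500.0 / 3180.0 ≈ 542.45 mm ≈ 0.542 m.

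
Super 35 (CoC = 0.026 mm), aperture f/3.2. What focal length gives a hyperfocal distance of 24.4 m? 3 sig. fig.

From H = f²/(N·c) + f, with f ≪ H: f ≈ √(H·N·c) = √(24400 × 3.2 × 0.026) = √2030.1 ≈ 45.06 mm.
Exact: f² + N·c·f − N·c·H = 0 ⇒ f = (−N·c + √((N·c)² + 4·N·c·H))/2 = (−0.0832 + √8120.3)/2 ≈ 45.015 mm ≈ 45.0 mm.

45.0 mm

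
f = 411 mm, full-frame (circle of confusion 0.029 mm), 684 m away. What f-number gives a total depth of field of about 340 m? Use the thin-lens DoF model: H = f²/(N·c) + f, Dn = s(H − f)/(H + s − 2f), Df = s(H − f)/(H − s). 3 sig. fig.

f/2.00

Write h = H − f = f²/(N·c). The thin-lens limits are Dn = s·h/(h + (s−f)) and Df = s·h/(h − (s−f)), so DoF = Df − Dn = 2·s·(s−f)·h / (h² − (s−f)²).
That is a quadratic in h: DoF·h² − 2·s·(s−f)·h − DoF·(s−f)² = 0 ⇒ h = (s−f)·(s + √(s² + DoF²)) / DoF = 683589 × (684000 + √(684000² + 340000²)) / 340000 = 683589 × (684000 + 763843) / 340000 ≈ 2910969 mm.
Then N = f²/(c·h) = 411² / (0.029 × 2910969) = 168921 / 84418 ≈ 2.00.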